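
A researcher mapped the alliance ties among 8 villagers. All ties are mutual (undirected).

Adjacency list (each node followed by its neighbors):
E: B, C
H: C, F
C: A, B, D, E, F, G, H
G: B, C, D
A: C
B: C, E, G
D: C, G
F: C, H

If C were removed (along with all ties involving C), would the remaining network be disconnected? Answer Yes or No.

Yes

Removing C leaves {B, D, E, and G} with no path to {F and H}, so the network splits into 3 components. C is a cut vertex.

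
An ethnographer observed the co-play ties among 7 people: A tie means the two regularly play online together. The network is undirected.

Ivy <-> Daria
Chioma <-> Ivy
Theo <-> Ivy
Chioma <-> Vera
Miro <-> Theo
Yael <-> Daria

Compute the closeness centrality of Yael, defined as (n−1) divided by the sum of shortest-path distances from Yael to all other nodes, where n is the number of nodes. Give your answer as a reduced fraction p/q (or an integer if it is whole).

6/17

Distances from Yael: Chioma:3, Daria:1, Ivy:2, Miro:4, Theo:3, Vera:4. Sum = 17.
n = 7, so closeness = 6/17.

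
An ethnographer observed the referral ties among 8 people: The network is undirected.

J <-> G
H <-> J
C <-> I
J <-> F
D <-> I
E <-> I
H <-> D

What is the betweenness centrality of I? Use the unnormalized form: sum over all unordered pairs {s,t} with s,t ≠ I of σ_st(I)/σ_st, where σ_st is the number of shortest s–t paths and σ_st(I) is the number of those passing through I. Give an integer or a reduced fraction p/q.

Pairs whose geodesics pass through I — D–C: 1; D–E: 1; C–F: 1; C–G: 1; C–E: 1; C–J: 1; C–H: 1; F–E: 1; G–E: 1; E–J: 1; E–H: 1.
All other pairs contribute 0.
Summing the contributions gives betweenness(I) = 11.

11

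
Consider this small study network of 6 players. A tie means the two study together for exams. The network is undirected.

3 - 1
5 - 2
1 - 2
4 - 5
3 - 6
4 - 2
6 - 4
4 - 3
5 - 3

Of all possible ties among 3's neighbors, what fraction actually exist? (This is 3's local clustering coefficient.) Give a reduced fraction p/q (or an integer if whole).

3's neighbors: 1, 4, 5, and 6 (k = 4).
Possible neighbor pairs: C(4,2) = 6. Edges among them: 4–5, 4–6 → e = 2.
Clustering(3) = 2/6 = 1/3.

1/3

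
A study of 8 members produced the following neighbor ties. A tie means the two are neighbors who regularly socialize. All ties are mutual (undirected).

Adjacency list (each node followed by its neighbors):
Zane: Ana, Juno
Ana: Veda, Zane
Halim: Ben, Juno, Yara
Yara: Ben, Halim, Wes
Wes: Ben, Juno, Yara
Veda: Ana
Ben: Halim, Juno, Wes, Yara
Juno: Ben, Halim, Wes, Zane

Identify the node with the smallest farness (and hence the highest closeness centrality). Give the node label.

Juno

Farness (sum of distances to all others) for each node — Ana:17, Ben:13, Halim:14, Juno:11, Veda:23, Wes:14, Yara:17, Zane:13.
The smallest farness is 11, for Juno, so Juno has the highest closeness.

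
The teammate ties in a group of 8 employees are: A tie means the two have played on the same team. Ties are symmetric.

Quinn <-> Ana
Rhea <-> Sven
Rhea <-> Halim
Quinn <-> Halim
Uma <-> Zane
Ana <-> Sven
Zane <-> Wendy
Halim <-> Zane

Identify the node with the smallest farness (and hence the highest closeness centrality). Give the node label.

Farness (sum of distances to all others) for each node — Ana:17, Halim:11, Quinn:14, Rhea:14, Sven:17, Uma:19, Wendy:19, Zane:13.
The smallest farness is 11, for Halim, so Halim has the highest closeness.

Halim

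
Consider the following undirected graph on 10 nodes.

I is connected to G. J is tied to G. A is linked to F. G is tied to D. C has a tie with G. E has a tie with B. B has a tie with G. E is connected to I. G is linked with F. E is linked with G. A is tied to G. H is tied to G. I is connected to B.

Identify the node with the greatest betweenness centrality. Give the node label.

G

Unnormalized betweenness of each node: A:0, B:0, C:0, D:0, E:0, F:0, G:32, H:0, I:0, J:0.
G has the largest value, 32, making it the main broker — the node through which the most shortest paths run.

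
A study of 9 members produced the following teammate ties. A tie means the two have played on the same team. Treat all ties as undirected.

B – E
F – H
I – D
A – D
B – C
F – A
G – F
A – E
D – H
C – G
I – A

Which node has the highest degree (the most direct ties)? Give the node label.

Degrees — A:4, B:2, C:2, D:3, E:2, F:3, G:2, H:2, I:2.
The maximum is 4, attained only by A.

A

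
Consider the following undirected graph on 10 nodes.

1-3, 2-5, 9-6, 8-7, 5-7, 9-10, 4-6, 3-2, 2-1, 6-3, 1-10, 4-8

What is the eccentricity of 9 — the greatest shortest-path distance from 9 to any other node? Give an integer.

4

Distances from 9: 1:2, 2:3, 3:2, 4:2, 5:4, 6:1, 7:4, 8:3, 10:1.
The largest is 4 (to 7 and 5), so the eccentricity of 9 is 4.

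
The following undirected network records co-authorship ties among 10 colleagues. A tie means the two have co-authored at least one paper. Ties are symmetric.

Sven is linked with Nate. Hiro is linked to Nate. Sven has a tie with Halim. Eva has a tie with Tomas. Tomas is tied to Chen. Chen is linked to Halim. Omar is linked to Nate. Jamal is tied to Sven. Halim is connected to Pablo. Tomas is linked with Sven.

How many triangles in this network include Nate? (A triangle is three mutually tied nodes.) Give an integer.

0

Nate's neighbors are Hiro, Omar, and Sven, but none of them are tied to each other, so no triangle contains Nate.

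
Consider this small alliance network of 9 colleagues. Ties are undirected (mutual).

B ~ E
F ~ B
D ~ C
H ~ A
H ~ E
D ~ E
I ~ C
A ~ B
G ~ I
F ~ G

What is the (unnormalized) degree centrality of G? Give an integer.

2

G is directly tied to F and I. That is 2 neighbors, so the degree of G is 2.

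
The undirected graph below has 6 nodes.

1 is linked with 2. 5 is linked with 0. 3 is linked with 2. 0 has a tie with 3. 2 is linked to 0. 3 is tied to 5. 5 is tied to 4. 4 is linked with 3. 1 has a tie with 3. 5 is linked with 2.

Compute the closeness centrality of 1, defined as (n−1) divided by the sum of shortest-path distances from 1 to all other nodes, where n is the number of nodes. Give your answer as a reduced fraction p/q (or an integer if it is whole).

5/8

Distances from 1: 0:2, 2:1, 3:1, 4:2, 5:2. Sum = 8.
n = 6, so closeness = 5/8.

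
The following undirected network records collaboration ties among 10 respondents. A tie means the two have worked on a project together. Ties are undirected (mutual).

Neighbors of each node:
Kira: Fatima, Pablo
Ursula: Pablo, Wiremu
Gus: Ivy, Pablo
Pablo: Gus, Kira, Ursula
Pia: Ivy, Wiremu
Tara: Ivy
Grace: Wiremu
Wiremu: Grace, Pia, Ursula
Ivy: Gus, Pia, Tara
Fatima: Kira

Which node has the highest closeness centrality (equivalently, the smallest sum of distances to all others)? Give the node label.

Farness (sum of distances to all others) for each node — Fatima:32, Grace:28, Gus:20, Ivy:20, Kira:24, Pablo:18, Pia:22, Tara:28, Ursula:20, Wiremu:20.
The smallest farness is 18, for Pablo, so Pablo has the highest closeness.

Pablo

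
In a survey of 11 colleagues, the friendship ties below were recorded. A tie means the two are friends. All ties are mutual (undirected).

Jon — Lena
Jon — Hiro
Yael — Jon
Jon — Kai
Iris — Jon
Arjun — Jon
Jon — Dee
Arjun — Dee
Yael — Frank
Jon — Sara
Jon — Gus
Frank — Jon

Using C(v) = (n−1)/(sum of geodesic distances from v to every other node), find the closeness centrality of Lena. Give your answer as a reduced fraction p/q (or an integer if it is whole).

10/19

Distances from Lena: Arjun:2, Dee:2, Frank:2, Gus:2, Hiro:2, Iris:2, Jon:1, Kai:2, Sara:2, Yael:2. Sum = 19.
n = 11, so closeness = 10/19.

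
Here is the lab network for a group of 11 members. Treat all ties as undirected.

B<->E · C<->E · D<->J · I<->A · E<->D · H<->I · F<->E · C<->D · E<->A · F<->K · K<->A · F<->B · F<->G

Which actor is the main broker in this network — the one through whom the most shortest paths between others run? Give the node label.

E

Unnormalized betweenness of each node: A:18, B:0, C:0, D:9, E:27, F:12, G:0, H:0, I:9, J:0, K:3.
E has the largest value, 27, making it the main broker — the node through which the most shortest paths run.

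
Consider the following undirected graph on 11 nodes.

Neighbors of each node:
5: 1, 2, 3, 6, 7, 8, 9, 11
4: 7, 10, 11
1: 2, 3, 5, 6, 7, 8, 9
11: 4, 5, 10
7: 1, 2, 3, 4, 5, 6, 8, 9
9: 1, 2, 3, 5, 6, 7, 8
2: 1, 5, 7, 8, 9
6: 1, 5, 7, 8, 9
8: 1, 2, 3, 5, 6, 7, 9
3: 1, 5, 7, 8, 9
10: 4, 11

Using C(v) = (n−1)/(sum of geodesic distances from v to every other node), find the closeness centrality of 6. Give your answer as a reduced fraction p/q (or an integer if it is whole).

Distances from 6: 1:1, 2:2, 3:2, 4:2, 5:1, 7:1, 8:1, 9:1, 10:3, 11:2. Sum = 16.
n = 11, so closeness = 10/16 = 5/8.

5/8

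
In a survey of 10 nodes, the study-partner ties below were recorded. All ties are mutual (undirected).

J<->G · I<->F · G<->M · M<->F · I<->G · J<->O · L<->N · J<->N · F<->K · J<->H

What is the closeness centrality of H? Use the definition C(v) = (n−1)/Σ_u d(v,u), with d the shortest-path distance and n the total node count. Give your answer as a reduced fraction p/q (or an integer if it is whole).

9/25

Distances from H: F:4, G:2, I:3, J:1, K:5, L:3, M:3, N:2, O:2. Sum = 25.
n = 10, so closeness = 9/25.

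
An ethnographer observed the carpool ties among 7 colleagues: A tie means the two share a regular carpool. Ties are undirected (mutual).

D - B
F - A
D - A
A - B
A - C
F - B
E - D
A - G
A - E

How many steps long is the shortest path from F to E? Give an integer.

One shortest route is F – A – E, which uses 2 edges, and F and E are not directly tied, so nothing shorter exists. So d(F,E) = 2.

2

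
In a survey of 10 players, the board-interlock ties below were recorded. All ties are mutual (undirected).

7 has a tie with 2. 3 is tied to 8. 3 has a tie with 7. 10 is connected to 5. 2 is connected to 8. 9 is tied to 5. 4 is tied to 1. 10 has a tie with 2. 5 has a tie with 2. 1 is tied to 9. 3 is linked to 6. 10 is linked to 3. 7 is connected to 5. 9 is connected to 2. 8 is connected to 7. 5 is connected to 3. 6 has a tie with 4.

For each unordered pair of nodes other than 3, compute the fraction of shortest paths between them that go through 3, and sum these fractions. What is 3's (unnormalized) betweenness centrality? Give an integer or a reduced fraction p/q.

Pairs whose geodesics pass through 3 — 6–7: 1; 6–8: 1; 6–5: 1; 6–2: 4/4; 6–9: 1/2; 6–10: 1; 4–7: 1; 4–8: 1; 4–5: 1/2; 4–10: 1; 7–10: 1/3; 8–5: 1/3; 8–10: 1/2.
All other pairs contribute 0.
Summing the contributions gives betweenness(3) = 61/6.

61/6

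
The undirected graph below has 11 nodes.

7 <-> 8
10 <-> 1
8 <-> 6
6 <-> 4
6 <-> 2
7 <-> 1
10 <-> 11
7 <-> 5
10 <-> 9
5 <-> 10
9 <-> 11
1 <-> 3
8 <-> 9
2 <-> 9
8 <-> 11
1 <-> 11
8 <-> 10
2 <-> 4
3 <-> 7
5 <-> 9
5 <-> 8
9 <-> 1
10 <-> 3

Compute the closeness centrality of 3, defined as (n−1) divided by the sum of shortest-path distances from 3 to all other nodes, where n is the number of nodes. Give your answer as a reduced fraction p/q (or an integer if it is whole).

Distances from 3: 1:1, 2:3, 4:4, 5:2, 6:3, 7:1, 8:2, 9:2, 10:1, 11:2. Sum = 21.
n = 11, so closeness = 10/21.

10/21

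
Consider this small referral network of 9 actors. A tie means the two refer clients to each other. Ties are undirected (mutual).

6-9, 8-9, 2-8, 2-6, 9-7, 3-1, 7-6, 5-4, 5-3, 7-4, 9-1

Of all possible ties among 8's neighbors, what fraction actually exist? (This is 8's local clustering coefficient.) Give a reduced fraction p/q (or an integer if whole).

8's neighbors: 2 and 9 (k = 2).
Possible neighbor pairs: C(2,2) = 1. Edges among them: none → e = 0.
Clustering(8) = 0/1.

0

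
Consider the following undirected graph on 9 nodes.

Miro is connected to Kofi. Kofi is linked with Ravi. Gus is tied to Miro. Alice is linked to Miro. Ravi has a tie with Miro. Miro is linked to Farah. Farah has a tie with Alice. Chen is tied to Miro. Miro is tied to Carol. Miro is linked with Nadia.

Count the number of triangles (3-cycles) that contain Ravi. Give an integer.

Ravi's neighbors: Kofi and Miro.
Neighbor pairs that are themselves tied: Ravi–Kofi–Miro. Each forms one triangle with Ravi, for 1 in total.

1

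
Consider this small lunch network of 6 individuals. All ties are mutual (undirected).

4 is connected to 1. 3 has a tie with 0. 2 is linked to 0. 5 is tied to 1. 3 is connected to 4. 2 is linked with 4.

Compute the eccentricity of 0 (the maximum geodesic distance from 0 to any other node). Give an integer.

4

Distances from 0: 1:3, 2:1, 3:1, 4:2, 5:4.
The largest is 4 (to 5), so the eccentricity of 0 is 4.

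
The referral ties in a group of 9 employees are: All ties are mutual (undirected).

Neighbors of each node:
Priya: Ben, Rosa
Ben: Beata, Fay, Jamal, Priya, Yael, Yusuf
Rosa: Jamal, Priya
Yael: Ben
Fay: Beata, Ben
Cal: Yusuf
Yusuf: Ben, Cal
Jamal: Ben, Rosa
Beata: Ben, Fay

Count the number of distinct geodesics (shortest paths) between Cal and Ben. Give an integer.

1

The shortest distance is 2, and the only length-2 path is Cal–Yusuf–Ben. So there is exactly 1 shortest path.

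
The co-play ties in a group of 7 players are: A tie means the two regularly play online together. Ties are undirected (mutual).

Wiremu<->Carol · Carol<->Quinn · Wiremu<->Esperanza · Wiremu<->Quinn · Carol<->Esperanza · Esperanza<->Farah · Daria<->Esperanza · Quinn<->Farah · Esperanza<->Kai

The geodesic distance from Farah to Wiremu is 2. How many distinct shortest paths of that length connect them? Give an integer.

The shortest distance is 2. The length-2 paths are: Farah–Quinn–Wiremu; Farah–Esperanza–Wiremu.
That gives 2 distinct shortest paths.

2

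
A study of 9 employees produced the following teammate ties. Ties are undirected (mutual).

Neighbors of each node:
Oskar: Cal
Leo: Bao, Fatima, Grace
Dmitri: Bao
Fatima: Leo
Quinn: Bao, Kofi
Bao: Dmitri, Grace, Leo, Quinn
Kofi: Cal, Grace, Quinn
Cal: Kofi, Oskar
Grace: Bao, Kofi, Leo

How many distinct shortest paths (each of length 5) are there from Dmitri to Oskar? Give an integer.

The shortest distance is 5. The length-5 paths are: Dmitri–Bao–Grace–Kofi–Cal–Oskar; Dmitri–Bao–Quinn–Kofi–Cal–Oskar.
That gives 2 distinct shortest paths.

2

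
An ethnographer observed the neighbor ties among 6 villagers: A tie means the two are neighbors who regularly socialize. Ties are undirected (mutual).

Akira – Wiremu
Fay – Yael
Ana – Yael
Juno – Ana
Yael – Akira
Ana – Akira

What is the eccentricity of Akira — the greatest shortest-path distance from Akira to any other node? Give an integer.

2

Distances from Akira: Ana:1, Fay:2, Juno:2, Wiremu:1, Yael:1.
The largest is 2 (to Juno and Fay), so the eccentricity of Akira is 2.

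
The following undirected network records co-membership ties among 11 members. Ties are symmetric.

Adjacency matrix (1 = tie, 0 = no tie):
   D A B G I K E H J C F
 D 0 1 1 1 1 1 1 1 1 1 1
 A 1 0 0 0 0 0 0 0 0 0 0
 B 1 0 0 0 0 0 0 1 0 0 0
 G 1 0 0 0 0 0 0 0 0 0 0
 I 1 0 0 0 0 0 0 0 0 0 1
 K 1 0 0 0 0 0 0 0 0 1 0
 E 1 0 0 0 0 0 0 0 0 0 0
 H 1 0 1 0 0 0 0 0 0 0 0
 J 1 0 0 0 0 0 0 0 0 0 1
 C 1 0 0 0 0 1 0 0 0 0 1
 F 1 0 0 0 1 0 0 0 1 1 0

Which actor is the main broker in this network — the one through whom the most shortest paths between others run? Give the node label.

Unnormalized betweenness of each node: A:0, B:0, C:1/2, D:38, E:0, F:3/2, G:0, H:0, I:0, J:0, K:0.
D has the largest value, 38, making it the main broker — the node through which the most shortest paths run.

D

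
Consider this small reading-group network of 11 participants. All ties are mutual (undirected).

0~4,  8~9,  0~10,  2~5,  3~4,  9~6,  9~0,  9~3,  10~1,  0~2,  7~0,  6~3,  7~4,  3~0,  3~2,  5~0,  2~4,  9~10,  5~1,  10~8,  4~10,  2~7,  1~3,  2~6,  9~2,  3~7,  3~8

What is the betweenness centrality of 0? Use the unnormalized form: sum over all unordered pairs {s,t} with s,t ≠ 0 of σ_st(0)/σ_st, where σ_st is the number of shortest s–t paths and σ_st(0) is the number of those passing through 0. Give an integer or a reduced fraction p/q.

613/140

Pairs whose geodesics pass through 0 — 7–9: 1/3; 7–10: 1/2; 7–5: 1/2; 9–4: 1/4; 9–5: 1/2; 4–5: 1/2; 10–2: 1/3; 10–3: 1/5; 10–5: 1/2; 3–5: 1/3; 8–5: 3/7.
All other pairs contribute 0.
Summing the contributions gives betweenness(0) = 613/140.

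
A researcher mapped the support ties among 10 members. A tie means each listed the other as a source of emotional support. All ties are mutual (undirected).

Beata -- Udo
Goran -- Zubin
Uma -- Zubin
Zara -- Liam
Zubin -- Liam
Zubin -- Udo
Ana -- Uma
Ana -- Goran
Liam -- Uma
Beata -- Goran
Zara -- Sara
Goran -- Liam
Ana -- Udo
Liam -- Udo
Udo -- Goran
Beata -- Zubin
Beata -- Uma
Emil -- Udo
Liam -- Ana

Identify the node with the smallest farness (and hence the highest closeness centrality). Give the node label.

Liam

Farness (sum of distances to all others) for each node — Ana:15, Beata:17, Emil:21, Goran:14, Liam:12, Sara:26, Udo:13, Uma:16, Zara:18, Zubin:14.
The smallest farness is 12, for Liam, so Liam has the highest closeness.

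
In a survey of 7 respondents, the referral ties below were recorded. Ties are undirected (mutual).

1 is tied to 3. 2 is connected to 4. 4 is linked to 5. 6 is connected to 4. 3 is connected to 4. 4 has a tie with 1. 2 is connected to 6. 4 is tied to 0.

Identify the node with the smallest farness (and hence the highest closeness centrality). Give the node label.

4

Farness (sum of distances to all others) for each node — 0:11, 1:10, 2:10, 3:10, 4:6, 5:11, 6:10.
The smallest farness is 6, for 4, so 4 has the highest closeness.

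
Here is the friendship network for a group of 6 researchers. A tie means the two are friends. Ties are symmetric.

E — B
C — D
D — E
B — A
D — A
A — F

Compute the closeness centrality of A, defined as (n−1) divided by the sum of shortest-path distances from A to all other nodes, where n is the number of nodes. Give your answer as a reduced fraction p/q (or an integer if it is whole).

5/7

Distances from A: B:1, C:2, D:1, E:2, F:1. Sum = 7.
n = 6, so closeness = 5/7.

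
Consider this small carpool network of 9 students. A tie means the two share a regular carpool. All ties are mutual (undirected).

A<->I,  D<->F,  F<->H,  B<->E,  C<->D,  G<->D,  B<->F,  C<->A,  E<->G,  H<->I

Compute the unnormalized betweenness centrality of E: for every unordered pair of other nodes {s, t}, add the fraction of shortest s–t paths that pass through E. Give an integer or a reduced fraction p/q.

1

Pairs whose geodesics pass through E — G–B: 1.
All other pairs contribute 0.
Summing the contributions gives betweenness(E) = 1.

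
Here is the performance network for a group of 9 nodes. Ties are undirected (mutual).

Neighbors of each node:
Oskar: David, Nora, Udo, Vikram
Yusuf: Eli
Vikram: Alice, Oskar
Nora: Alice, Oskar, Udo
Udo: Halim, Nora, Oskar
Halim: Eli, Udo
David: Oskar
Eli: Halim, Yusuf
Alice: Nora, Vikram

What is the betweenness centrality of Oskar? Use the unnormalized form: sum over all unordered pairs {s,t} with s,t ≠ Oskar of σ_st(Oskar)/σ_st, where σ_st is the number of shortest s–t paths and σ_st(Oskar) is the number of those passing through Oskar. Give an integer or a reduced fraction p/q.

23/2

Pairs whose geodesics pass through Oskar — Vikram–Yusuf: 1; Vikram–Nora: 1/2; Vikram–Halim: 1; Vikram–David: 1; Vikram–Eli: 1; Vikram–Udo: 1; Yusuf–David: 1; Nora–David: 1; Halim–David: 1; Alice–David: 2/2; David–Eli: 1; David–Udo: 1.
All other pairs contribute 0.
Summing the contributions gives betweenness(Oskar) = 23/2.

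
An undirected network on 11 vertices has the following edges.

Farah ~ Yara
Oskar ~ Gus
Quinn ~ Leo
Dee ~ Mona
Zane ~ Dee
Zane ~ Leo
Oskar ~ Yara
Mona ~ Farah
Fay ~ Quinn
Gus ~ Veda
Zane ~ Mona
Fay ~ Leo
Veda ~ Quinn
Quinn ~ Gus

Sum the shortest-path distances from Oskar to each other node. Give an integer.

Distances from Oskar: Dee:4, Farah:2, Fay:3, Gus:1, Leo:3, Mona:3, Quinn:2, Veda:2, Yara:1, Zane:4.
Sum = 4 + 2 + 3 + 1 + 3 + 3 + 2 + 2 + 1 + 4 = 25.

25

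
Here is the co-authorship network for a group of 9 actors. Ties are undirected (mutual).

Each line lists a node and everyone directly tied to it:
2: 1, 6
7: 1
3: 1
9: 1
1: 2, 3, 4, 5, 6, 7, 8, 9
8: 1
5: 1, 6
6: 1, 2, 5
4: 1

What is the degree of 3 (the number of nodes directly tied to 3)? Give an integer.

3 is directly tied to 1. That is 1 neighbor, so the degree of 3 is 1.

1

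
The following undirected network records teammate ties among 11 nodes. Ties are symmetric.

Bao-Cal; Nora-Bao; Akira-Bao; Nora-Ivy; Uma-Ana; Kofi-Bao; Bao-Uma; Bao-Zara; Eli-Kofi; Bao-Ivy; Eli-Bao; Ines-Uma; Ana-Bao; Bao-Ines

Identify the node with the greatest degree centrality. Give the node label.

Bao

Degrees — Akira:1, Ana:2, Bao:10, Cal:1, Eli:2, Ines:2, Ivy:2, Kofi:2, Nora:2, Uma:3, Zara:1.
The maximum is 10, attained only by Bao.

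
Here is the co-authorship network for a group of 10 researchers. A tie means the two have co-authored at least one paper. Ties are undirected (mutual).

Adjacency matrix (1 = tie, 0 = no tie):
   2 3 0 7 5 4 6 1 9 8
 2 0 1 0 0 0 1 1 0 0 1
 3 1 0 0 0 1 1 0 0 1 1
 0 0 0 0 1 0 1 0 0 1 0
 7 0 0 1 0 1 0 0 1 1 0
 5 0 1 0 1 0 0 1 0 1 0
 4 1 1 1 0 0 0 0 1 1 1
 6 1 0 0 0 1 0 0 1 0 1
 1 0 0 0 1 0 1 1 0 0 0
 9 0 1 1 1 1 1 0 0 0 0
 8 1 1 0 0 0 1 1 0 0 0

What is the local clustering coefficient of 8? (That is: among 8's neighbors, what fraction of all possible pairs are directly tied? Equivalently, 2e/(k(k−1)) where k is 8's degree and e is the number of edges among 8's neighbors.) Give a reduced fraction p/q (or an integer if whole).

2/3

8's neighbors: 2, 3, 4, and 6 (k = 4).
Possible neighbor pairs: C(4,2) = 6. Edges among them: 2–3, 2–4, 2–6, 3–4 → e = 4.
Clustering(8) = 4/6 = 2/3.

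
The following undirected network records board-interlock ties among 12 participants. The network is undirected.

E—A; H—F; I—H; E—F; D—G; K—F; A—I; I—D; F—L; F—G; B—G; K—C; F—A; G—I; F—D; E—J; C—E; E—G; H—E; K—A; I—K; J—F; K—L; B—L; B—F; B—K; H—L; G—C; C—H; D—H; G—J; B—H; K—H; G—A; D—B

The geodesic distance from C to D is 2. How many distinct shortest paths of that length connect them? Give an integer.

The shortest distance is 2. The length-2 paths are: C–G–D; C–H–D.
That gives 2 distinct shortest paths.

2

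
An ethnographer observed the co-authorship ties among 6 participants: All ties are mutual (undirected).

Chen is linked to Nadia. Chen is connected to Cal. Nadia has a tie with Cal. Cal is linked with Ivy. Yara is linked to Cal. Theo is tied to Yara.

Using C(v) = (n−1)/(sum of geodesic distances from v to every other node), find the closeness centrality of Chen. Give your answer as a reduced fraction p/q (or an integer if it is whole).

5/9

Distances from Chen: Cal:1, Ivy:2, Nadia:1, Theo:3, Yara:2. Sum = 9.
n = 6, so closeness = 5/9.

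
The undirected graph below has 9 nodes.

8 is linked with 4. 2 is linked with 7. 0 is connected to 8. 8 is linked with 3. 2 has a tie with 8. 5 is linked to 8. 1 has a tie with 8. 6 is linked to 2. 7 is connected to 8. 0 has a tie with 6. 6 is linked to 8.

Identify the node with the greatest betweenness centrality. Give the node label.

8

Unnormalized betweenness of each node: 0:0, 1:0, 2:1/2, 3:0, 4:0, 5:0, 6:1/2, 7:0, 8:24.
8 has the largest value, 24, making it the main broker — the node through which the most shortest paths run.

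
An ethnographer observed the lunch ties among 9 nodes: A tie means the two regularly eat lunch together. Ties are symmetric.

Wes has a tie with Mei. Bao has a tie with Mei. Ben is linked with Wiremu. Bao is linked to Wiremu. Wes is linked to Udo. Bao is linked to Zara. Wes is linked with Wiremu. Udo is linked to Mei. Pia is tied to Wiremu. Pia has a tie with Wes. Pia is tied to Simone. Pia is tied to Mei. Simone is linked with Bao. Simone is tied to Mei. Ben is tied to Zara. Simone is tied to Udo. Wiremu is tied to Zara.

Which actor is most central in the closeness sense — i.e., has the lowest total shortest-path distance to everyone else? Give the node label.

Farness (sum of distances to all others) for each node — Bao:12, Ben:17, Mei:12, Pia:12, Simone:13, Udo:15, Wes:12, Wiremu:11, Zara:14.
The smallest farness is 11, for Wiremu, so Wiremu has the highest closeness.

Wiremu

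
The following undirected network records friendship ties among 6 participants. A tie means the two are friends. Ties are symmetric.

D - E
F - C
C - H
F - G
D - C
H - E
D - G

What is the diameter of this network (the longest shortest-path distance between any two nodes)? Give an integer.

3

Eccentricity of each node (its greatest distance to any other): C:2, D:2, E:3, F:3, G:3, H:3.
The maximum eccentricity is 3, realized for instance by the pair E–F via E – D – C – F. So the diameter is 3.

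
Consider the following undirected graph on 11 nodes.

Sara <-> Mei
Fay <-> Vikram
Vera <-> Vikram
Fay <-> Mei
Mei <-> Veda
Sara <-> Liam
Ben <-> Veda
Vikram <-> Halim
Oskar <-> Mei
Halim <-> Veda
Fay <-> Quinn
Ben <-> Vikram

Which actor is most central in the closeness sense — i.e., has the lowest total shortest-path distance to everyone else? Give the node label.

Mei

Farness (sum of distances to all others) for each node — Ben:23, Fay:18, Halim:23, Liam:33, Mei:17, Oskar:26, Quinn:27, Sara:24, Veda:20, Vera:29, Vikram:20.
The smallest farness is 17, for Mei, so Mei has the highest closeness.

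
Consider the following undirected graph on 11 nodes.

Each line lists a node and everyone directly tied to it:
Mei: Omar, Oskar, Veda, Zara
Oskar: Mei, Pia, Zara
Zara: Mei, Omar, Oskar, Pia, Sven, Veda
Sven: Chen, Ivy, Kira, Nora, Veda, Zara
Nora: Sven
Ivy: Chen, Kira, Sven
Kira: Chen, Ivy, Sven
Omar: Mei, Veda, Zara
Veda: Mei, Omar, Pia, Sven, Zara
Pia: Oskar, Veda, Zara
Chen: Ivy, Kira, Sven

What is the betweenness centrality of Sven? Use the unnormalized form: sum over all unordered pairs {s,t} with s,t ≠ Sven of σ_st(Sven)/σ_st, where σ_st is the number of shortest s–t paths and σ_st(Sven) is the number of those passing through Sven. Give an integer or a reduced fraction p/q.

27

Pairs whose geodesics pass through Sven — Ivy–Nora: 1; Ivy–Zara: 1; Ivy–Oskar: 1; Ivy–Pia: 2/2; Ivy–Veda: 1; Ivy–Mei: 2/2; Ivy–Omar: 2/2; Nora–Chen: 1; Nora–Kira: 1; Nora–Zara: 1; Nora–Oskar: 1; Nora–Pia: 2/2; Nora–Veda: 1; Nora–Mei: 2/2 … (+13 more pairs).
All other pairs contribute 0.
Summing the contributions gives betweenness(Sven) = 27.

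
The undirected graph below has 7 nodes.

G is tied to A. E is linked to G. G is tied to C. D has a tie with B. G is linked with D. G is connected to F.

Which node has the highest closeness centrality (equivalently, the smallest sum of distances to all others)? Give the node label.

G

Farness (sum of distances to all others) for each node — A:12, B:15, C:12, D:10, E:12, F:12, G:7.
The smallest farness is 7, for G, so G has the highest closeness.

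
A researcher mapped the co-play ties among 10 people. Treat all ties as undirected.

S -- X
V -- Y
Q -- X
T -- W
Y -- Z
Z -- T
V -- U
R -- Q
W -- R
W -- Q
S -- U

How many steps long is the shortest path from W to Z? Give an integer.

One shortest route is W – T – Z, which uses 2 edges, and W and Z are not directly tied, so nothing shorter exists. So d(W,Z) = 2.

2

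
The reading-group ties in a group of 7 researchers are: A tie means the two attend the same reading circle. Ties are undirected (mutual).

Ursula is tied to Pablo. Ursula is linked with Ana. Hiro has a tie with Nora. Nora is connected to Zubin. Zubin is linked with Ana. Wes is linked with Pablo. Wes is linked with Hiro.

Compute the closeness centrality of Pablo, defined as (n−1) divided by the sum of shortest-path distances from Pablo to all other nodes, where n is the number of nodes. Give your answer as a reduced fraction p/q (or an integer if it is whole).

1/2

Distances from Pablo: Ana:2, Hiro:2, Nora:3, Ursula:1, Wes:1, Zubin:3. Sum = 12.
n = 7, so closeness = 6/12 = 1/2.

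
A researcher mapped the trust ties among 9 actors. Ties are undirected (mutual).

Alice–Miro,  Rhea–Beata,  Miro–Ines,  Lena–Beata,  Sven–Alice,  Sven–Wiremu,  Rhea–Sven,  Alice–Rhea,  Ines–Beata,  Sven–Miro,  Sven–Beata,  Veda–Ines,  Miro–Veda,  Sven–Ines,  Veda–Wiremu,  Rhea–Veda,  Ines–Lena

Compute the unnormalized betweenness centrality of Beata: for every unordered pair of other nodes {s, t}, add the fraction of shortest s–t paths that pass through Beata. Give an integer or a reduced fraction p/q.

8/3

Pairs whose geodesics pass through Beata — Sven–Lena: 1/2; Lena–Rhea: 1; Lena–Wiremu: 1/3; Lena–Alice: 2/4; Rhea–Ines: 1/3.
All other pairs contribute 0.
Summing the contributions gives betweenness(Beata) = 8/3.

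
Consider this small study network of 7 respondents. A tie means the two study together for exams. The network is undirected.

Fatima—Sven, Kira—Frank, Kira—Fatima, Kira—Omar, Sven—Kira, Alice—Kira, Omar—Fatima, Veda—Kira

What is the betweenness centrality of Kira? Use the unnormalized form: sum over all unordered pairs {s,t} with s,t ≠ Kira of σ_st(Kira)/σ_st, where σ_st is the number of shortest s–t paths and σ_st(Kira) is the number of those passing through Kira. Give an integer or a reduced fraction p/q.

25/2

Pairs whose geodesics pass through Kira — Omar–Sven: 1/2; Omar–Alice: 1; Omar–Veda: 1; Omar–Frank: 1; Sven–Alice: 1; Sven–Veda: 1; Sven–Frank: 1; Alice–Veda: 1; Alice–Frank: 1; Alice–Fatima: 1; Veda–Frank: 1; Veda–Fatima: 1; Frank–Fatima: 1.
All other pairs contribute 0.
Summing the contributions gives betweenness(Kira) = 25/2.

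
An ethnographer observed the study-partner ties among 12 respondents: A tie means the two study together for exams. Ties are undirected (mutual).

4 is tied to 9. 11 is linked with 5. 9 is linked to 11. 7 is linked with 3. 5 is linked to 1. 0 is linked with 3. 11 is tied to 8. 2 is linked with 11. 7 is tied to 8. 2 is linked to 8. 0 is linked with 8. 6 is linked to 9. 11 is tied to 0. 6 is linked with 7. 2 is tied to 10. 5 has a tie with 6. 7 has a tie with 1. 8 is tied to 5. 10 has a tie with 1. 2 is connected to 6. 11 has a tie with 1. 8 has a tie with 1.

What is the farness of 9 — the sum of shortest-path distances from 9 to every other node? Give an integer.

21

Distances from 9: 0:2, 1:2, 2:2, 3:3, 4:1, 5:2, 6:1, 7:2, 8:2, 10:3, 11:1.
Sum = 2 + 2 + 2 + 3 + 1 + 2 + 1 + 2 + 2 + 3 + 1 = 21.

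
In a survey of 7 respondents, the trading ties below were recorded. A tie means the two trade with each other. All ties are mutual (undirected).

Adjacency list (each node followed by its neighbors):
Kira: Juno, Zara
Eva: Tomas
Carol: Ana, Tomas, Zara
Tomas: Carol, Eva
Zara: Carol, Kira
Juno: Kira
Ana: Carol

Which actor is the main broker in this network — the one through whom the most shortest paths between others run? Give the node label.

Unnormalized betweenness of each node: Ana:0, Carol:11, Eva:0, Juno:0, Kira:5, Tomas:5, Zara:8.
Carol has the largest value, 11, making it the main broker — the node through which the most shortest paths run.

Carol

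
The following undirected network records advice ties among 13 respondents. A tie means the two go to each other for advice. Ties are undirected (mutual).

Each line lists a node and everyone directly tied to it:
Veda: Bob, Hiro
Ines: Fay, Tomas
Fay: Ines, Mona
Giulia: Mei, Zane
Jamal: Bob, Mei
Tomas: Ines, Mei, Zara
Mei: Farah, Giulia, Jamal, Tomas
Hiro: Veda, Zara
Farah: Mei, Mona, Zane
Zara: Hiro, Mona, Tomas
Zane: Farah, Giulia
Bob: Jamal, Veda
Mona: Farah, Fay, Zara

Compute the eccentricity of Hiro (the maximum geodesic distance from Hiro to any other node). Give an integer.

Distances from Hiro: Bob:2, Farah:3, Fay:3, Giulia:4, Ines:3, Jamal:3, Mei:3, Mona:2, Tomas:2, Veda:1, Zane:4, Zara:1.
The largest is 4 (to Giulia and Zane), so the eccentricity of Hiro is 4.

4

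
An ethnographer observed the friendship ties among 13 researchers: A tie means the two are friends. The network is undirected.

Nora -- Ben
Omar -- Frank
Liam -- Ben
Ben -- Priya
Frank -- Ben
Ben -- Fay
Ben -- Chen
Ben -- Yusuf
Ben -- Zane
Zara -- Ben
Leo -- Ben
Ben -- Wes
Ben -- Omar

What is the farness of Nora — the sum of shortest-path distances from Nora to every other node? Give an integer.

Distances from Nora: Ben:1, Chen:2, Fay:2, Frank:2, Leo:2, Liam:2, Omar:2, Priya:2, Wes:2, Yusuf:2, Zane:2, Zara:2.
Sum = 1 + 2 + 2 + 2 + 2 + 2 + 2 + 2 + 2 + 2 + 2 + 2 = 23.

23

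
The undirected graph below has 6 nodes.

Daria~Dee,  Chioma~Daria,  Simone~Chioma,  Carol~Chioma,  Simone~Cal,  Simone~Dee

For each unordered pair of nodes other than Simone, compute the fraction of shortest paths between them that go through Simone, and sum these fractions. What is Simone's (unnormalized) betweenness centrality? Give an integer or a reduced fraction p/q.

Pairs whose geodesics pass through Simone — Cal–Daria: 2/2; Cal–Carol: 1; Cal–Dee: 1; Cal–Chioma: 1; Carol–Dee: 1/2; Dee–Chioma: 1/2.
All other pairs contribute 0.
Summing the contributions gives betweenness(Simone) = 5.

5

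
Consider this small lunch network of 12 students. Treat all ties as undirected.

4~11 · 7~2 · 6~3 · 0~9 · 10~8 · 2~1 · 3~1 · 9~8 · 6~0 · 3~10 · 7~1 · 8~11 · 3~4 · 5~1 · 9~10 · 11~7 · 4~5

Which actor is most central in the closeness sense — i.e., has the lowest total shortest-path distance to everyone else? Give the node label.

3

Farness (sum of distances to all others) for each node — 0:29, 1:21, 2:28, 3:18, 4:22, 5:27, 6:25, 7:24, 8:23, 9:26, 10:22, 11:21.
The smallest farness is 18, for 3, so 3 has the highest closeness.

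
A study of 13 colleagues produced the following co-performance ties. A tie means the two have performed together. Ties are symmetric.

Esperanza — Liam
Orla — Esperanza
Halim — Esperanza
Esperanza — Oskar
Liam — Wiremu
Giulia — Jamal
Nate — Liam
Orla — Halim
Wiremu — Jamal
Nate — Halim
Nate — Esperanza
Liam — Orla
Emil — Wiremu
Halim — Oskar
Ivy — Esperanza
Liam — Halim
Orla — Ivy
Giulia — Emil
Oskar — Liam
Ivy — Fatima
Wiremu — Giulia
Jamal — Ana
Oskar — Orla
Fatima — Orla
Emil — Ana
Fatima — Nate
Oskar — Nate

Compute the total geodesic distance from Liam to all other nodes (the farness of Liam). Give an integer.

Distances from Liam: Ana:3, Emil:2, Esperanza:1, Fatima:2, Giulia:2, Halim:1, Ivy:2, Jamal:2, Nate:1, Orla:1, Oskar:1, Wiremu:1.
Sum = 3 + 2 + 1 + 2 + 2 + 1 + 2 + 2 + 1 + 1 + 1 + 1 = 19.

19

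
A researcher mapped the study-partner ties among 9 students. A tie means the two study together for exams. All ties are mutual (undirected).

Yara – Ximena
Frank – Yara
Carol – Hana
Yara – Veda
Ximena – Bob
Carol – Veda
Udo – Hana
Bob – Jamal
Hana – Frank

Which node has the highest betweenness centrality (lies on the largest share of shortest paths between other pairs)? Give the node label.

Unnormalized betweenness of each node: Bob:7, Carol:2, Frank:8, Hana:8, Jamal:0, Udo:0, Veda:4, Ximena:12, Yara:16.
Yara has the largest value, 16, making it the main broker — the node through which the most shortest paths run.

Yara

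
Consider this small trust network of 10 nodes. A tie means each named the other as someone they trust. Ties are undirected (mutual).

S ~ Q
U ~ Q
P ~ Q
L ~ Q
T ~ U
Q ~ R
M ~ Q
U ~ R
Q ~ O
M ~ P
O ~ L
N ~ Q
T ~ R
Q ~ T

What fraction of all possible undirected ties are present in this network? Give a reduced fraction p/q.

14/45

There are 14 edges and 10 nodes, so the maximum possible is C(10,2) = 45.
Density = 14/45.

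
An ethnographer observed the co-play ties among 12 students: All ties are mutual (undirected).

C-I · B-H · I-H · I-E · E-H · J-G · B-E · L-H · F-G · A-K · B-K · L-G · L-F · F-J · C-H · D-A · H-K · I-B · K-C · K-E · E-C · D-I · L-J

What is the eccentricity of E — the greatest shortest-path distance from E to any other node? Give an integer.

3

Distances from E: A:2, B:1, C:1, D:2, F:3, G:3, H:1, I:1, J:3, K:1, L:2.
The largest is 3 (to J, G, and F), so the eccentricity of E is 3.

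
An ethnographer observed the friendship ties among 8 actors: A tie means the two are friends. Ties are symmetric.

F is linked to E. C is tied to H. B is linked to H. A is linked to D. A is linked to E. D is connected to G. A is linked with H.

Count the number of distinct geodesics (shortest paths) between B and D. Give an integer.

1

The shortest distance is 3, and the only length-3 path is B–H–A–D. So there is exactly 1 shortest path.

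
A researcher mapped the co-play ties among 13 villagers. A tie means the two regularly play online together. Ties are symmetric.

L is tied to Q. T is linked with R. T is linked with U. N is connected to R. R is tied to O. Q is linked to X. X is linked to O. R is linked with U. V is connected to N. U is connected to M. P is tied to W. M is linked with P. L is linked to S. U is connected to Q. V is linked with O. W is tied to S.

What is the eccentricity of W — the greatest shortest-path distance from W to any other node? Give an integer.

Distances from W: L:2, M:2, N:5, O:5, P:1, Q:3, R:4, S:1, T:4, U:3, V:6, X:4.
The largest is 6 (to V), so the eccentricity of W is 6.

6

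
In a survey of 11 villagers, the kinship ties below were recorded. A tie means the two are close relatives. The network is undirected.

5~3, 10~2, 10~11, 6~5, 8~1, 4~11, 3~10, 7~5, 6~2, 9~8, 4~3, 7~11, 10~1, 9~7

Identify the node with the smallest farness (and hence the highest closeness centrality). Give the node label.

Farness (sum of distances to all others) for each node — 1:22, 2:23, 3:19, 4:24, 5:19, 6:24, 7:19, 8:26, 9:24, 10:17, 11:19.
The smallest farness is 17, for 10, so 10 has the highest closeness.

10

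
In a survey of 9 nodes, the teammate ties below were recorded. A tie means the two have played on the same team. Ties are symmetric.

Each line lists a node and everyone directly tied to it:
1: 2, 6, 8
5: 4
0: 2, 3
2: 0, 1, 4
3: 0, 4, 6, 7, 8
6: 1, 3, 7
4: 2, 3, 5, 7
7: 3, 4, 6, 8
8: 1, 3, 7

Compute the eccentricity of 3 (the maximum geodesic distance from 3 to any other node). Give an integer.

Distances from 3: 0:1, 1:2, 2:2, 4:1, 5:2, 6:1, 7:1, 8:1.
The largest is 2 (to 2, 5, and 1), so the eccentricity of 3 is 2.

2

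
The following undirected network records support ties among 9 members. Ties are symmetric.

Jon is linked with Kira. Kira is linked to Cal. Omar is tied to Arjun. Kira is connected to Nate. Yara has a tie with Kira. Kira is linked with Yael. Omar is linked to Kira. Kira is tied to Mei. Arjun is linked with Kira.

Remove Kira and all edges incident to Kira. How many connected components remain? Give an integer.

Without Kira, the remaining ties split the others into: {Nate}; {Arjun, Omar}; {Cal}; {Yara}; {Jon}; {Yael}; {Mei}.
That's 7 separate components.

7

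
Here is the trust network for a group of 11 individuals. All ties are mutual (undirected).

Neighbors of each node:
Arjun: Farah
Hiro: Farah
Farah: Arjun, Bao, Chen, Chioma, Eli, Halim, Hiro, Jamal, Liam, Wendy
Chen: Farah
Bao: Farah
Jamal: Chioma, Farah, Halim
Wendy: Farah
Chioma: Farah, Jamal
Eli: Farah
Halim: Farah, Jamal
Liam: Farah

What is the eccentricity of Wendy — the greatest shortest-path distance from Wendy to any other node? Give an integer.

2

Distances from Wendy: Arjun:2, Bao:2, Chen:2, Chioma:2, Eli:2, Farah:1, Halim:2, Hiro:2, Jamal:2, Liam:2.
The largest is 2 (to Chen, Hiro, Liam, Chioma, Jamal, Bao, Eli, Arjun, and Halim), so the eccentricity of Wendy is 2.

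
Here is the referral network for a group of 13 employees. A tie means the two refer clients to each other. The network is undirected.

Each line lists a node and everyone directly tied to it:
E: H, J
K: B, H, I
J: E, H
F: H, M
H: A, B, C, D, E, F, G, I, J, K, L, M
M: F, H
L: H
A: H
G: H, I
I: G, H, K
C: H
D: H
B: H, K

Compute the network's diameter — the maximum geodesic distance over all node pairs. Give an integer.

2

Eccentricity of each node (its greatest distance to any other): A:2, B:2, C:2, D:2, E:2, F:2, G:2, H:1, I:2, J:2, K:2, L:2, M:2.
The maximum eccentricity is 2, realized for instance by the pair A–J via A – H – J. So the diameter is 2.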